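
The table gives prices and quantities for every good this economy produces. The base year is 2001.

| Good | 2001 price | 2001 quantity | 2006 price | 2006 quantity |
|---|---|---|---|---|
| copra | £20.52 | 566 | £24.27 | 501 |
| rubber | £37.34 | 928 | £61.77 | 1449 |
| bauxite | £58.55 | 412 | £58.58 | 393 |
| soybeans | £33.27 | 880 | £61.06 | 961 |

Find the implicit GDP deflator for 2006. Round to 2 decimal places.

153.61

Nominal GDP 2006 = 24.27·501 + 61.77·1449 + 58.58·393 + 61.06·961 = 183364.60.
Real GDP 2006 (at 2001 prices) = 20.52·501 + 37.34·1449 + 58.55·393 + 33.27·961 = 119368.80.
Deflator = Nominal/Real × 100 = 183364.60/119368.80 × 100 = 153.612.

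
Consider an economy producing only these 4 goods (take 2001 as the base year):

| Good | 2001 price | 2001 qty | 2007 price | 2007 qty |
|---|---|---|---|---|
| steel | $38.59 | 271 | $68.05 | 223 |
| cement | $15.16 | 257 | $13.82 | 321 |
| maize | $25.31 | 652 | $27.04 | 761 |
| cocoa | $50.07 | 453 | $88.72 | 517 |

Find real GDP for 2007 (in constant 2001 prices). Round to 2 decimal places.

$58619.03

Real GDP 2007 = Σ (p_2001 × q_2007) = 38.59·223 + 15.16·321 + 25.31·761 + 50.07·517 = 58619.03.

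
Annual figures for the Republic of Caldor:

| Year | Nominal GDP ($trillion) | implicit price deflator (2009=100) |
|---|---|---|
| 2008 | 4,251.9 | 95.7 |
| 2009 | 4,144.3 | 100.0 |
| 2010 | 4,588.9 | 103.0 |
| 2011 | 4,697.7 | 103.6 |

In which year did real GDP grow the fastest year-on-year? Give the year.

2010

2009: real = 4144.3/1.000 = 4144.30; growth vs 2008 (4442.95) = -6.72%.
2010: real = 4588.9/1.030 = 4455.24; growth vs 2009 (4144.30) = 7.50%.
2011: real = 4697.7/1.036 = 4534.46; growth vs 2010 (4455.24) = 1.78%.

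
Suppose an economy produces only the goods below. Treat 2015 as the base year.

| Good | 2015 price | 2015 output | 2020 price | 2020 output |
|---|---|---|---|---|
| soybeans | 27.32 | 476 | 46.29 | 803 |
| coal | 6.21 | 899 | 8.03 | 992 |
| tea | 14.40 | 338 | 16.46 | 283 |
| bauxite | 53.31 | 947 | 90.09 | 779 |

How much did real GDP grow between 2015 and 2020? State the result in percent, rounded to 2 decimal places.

-0.32%

Real GDP 2015 = Nominal GDP 2015 = 27.32·476 + 6.21·899 + 14.40·338 + 53.31·947 = 73938.88.
Real GDP 2020 (at 2015 prices) = 27.32·803 + 6.21·992 + 14.40·283 + 53.31·779 = 73701.97.
Real growth = 73701.97/73938.88 − 1 = -0.0032.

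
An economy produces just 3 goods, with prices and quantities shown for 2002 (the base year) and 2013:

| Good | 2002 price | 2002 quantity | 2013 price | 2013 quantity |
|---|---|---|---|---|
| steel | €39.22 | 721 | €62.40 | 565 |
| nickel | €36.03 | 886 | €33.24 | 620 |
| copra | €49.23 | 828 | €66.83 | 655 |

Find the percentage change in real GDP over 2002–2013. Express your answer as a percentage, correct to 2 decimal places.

-23.99%

Real GDP 2002 = Nominal GDP 2002 = 39.22·721 + 36.03·886 + 49.23·828 = 100962.64.
Real GDP 2013 (at 2002 prices) = 39.22·565 + 36.03·620 + 49.23·655 = 76743.55.
Real growth = 76743.55/100962.64 − 1 = -0.2399.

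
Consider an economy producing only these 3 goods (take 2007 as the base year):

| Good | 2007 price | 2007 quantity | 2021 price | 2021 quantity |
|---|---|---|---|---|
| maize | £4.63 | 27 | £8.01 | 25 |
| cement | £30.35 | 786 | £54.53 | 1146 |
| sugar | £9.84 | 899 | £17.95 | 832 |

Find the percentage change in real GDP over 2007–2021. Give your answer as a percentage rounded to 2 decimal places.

Real GDP 2007 = Nominal GDP 2007 = 4.63·27 + 30.35·786 + 9.84·899 = 32826.27.
Real GDP 2021 (at 2007 prices) = 4.63·25 + 30.35·1146 + 9.84·832 = 43083.73.
Real growth = 43083.73/32826.27 − 1 = 0.3125.

31.25%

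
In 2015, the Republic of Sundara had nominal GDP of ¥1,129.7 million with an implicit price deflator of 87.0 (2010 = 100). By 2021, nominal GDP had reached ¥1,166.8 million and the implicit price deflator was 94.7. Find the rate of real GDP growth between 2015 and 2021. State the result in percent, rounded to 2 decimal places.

-5.11%

Real GDP 2015 = 1129.7 / 0.870 = 1298.51.
Real GDP 2021 = 1166.8 / 0.947 = 1232.10.
Real growth = 1232.10 / 1298.51 − 1 = -0.0511.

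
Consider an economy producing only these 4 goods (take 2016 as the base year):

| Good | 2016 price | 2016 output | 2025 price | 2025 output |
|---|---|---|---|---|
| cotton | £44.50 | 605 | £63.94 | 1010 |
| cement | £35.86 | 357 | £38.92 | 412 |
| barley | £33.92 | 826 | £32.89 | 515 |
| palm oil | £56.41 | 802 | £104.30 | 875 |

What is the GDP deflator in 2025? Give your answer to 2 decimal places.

149.21

Nominal GDP 2025 = 63.94·1010 + 38.92·412 + 32.89·515 + 104.30·875 = 188815.29.
Real GDP 2025 (at 2016 prices) = 44.50·1010 + 35.86·412 + 33.92·515 + 56.41·875 = 126546.87.
Deflator = Nominal/Real × 100 = 188815.29/126546.87 × 100 = 149.206.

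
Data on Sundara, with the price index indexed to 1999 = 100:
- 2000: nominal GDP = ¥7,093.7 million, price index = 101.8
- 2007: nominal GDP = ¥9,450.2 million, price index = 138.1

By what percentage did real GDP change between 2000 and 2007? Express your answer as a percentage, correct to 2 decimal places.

Real GDP 2000 = 7093.7 / 1.018 = 6968.27.
Real GDP 2007 = 9450.2 / 1.381 = 6843.01.
Real growth = 6843.01 / 6968.27 − 1 = -0.0180.

-1.80%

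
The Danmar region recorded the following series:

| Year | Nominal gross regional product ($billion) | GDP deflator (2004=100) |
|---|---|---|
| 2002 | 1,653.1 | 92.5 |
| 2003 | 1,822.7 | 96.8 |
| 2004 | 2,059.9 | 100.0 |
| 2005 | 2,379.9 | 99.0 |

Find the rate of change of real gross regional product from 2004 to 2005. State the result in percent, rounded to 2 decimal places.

16.70%

Real gross regional product 2004 = 2059.9/1.000 = 2059.90.
Real gross regional product 2005 = 2379.9/0.990 = 2403.94.
Change = 2403.94/2059.90 − 1 = 0.1670.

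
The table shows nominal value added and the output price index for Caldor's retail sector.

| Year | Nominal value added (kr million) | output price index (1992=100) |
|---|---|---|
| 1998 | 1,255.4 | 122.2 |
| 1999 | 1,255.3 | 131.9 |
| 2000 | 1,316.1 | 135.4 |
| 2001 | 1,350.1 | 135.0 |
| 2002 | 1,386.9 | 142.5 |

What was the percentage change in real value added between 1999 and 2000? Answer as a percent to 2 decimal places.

2.13%

Real value added 1999 = 1255.3/1.319 = 951.71.
Real value added 2000 = 1316.1/1.354 = 972.01.
Change = 972.01/951.71 − 1 = 0.0213.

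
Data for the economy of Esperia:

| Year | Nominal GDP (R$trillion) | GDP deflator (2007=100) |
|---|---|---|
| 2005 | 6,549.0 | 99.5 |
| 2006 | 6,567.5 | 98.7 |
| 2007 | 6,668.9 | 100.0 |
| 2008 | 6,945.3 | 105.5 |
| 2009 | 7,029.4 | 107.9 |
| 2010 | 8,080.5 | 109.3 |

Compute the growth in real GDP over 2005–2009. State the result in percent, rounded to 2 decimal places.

-1.02%

Real GDP 2005 = 6549.0/0.995 = 6581.91.
Real GDP 2009 = 7029.4/1.079 = 6514.74.
Change = 6514.74/6581.91 − 1 = -0.0102.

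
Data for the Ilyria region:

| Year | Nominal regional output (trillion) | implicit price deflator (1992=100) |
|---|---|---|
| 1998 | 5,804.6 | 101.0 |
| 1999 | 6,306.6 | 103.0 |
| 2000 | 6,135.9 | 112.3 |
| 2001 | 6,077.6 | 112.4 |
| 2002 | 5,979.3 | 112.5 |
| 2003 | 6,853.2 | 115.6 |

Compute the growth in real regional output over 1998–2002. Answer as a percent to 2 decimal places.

Real regional output 1998 = 5804.6/1.010 = 5747.13.
Real regional output 2002 = 5979.3/1.125 = 5314.93.
Change = 5314.93/5747.13 − 1 = -0.0752.

-7.52%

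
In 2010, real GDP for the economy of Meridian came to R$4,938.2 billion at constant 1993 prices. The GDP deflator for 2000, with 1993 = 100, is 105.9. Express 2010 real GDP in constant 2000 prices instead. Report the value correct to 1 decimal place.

Real GDP in 2000 prices = Real GDP in 1993 prices × (P_2000/P_1993) = 4938.2 × 1.059 = 5229.55.

R$5,229.6 billion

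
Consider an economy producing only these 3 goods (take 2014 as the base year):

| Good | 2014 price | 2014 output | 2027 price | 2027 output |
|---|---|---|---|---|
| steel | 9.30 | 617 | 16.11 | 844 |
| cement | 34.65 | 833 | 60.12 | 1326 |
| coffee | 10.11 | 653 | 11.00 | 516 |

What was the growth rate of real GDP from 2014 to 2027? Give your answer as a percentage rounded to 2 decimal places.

Real GDP 2014 = Nominal GDP 2014 = 9.30·617 + 34.65·833 + 10.11·653 = 41203.38.
Real GDP 2027 (at 2014 prices) = 9.30·844 + 34.65·1326 + 10.11·516 = 59011.86.
Real growth = 59011.86/41203.38 − 1 = 0.4322.

43.22%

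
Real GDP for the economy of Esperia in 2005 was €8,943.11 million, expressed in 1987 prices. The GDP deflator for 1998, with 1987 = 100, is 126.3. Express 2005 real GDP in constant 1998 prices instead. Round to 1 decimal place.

€11,295.1 million

Real GDP in 1998 prices = Real GDP in 1987 prices × (P_1998/P_1987) = 8943.11 × 1.263 = 11295.15.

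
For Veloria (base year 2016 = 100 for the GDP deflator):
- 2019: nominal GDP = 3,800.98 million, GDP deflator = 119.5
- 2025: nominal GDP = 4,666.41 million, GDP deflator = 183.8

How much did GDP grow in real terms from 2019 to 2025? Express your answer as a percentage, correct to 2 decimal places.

-20.18%

Deflate each year: 2019 → 3800.98/1.195 = 3180.74; 2025 → 4666.41/1.838 = 2538.85.
So real GDP changed by 2538.85/3180.74 − 1 = -0.2018, i.e. -20.18%.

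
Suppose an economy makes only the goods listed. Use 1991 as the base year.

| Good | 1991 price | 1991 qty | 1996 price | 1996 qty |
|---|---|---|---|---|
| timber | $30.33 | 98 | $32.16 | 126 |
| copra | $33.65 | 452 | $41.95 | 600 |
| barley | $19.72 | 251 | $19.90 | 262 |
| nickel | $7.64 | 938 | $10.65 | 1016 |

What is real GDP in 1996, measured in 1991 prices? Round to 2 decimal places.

$36940.46

Real GDP 1996 = Σ (p_1991 × q_1996) = 30.33·126 + 33.65·600 + 19.72·262 + 7.64·1016 = 36940.46.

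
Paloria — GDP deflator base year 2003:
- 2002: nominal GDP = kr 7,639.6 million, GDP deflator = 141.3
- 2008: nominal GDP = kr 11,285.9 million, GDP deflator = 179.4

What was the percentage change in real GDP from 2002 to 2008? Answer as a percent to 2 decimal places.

Deflate each year: 2002 → 7639.6/1.413 = 5406.65; 2008 → 11285.9/1.794 = 6290.91.
So real GDP changed by 6290.91/5406.65 − 1 = 0.1636, i.e. 16.36%.

16.36%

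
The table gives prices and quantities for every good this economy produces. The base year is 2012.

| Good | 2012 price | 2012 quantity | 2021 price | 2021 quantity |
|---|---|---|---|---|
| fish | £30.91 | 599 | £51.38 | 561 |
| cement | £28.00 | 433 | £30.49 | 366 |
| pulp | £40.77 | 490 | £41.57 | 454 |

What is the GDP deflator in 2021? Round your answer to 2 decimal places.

Nominal GDP 2021 = 51.38·561 + 30.49·366 + 41.57·454 = 58856.30.
Real GDP 2021 (at 2012 prices) = 30.91·561 + 28.00·366 + 40.77·454 = 46098.09.
Deflator = Nominal/Real × 100 = 58856.30/46098.09 × 100 = 127.676.

127.68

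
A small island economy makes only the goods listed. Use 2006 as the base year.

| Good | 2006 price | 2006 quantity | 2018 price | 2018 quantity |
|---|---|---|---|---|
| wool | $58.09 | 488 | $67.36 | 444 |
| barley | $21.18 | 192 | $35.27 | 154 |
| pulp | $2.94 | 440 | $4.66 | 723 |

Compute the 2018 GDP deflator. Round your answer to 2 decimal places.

Nominal GDP 2018 = 67.36·444 + 35.27·154 + 4.66·723 = 38708.60.
Real GDP 2018 (at 2006 prices) = 58.09·444 + 21.18·154 + 2.94·723 = 31179.30.
Deflator = Nominal/Real × 100 = 38708.60/31179.30 × 100 = 124.148.

124.15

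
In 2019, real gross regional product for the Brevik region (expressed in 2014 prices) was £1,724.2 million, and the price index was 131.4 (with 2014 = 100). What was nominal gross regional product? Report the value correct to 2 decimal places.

Nominal gross regional product = Real × (price index/100) = 1724.2 × 1.314 = 2265.60.

£2,265.60 million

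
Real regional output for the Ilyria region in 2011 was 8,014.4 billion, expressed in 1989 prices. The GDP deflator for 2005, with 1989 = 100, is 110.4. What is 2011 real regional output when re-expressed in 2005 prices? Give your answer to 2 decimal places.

Real regional output in 2005 prices = Real regional output in 1989 prices × (P_2005/P_1989) = 8014.4 × 1.104 = 8847.90.

8,847.90 billion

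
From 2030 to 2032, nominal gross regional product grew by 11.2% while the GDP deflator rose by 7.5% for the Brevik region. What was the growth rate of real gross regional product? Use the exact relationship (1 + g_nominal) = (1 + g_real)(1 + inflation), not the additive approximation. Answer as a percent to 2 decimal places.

3.44%

(1 + g_nom) = (1 + g_real)(1 + π), so g_real = 1.1120 / 1.0750 − 1 = 0.03442.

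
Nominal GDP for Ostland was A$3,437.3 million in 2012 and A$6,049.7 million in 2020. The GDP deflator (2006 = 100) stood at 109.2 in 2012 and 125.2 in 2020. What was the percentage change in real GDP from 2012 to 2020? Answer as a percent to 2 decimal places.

53.51%

Real GDP 2012 = 3437.3 / 1.092 = 3147.71.
Real GDP 2020 = 6049.7 / 1.252 = 4832.03.
Real growth = 4832.03 / 3147.71 − 1 = 0.5351.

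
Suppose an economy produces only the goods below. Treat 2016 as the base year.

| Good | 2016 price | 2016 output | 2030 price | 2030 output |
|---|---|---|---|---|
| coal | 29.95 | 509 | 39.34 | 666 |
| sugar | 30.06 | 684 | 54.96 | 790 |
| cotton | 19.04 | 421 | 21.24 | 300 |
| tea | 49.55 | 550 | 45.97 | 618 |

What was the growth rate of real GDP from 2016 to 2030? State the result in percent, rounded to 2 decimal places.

12.60%

Real GDP 2016 = Nominal GDP 2016 = 29.95·509 + 30.06·684 + 19.04·421 + 49.55·550 = 71073.93.
Real GDP 2030 (at 2016 prices) = 29.95·666 + 30.06·790 + 19.04·300 + 49.55·618 = 80028.00.
Real growth = 80028.00/71073.93 − 1 = 0.1260.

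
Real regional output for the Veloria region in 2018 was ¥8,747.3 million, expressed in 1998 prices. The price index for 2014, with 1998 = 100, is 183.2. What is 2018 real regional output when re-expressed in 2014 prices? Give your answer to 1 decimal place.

Real regional output in 2014 prices = Real regional output in 1998 prices × (P_2014/P_1998) = 8747.3 × 1.832 = 16025.05.

¥16,025.1 million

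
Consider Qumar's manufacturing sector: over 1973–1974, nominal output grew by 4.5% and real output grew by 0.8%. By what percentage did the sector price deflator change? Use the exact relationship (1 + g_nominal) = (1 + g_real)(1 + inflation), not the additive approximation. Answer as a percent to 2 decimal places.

3.67%

(1 + g_nom) = (1 + g_real)(1 + π), so π = 1.0450 / 1.0080 − 1 = 0.03671.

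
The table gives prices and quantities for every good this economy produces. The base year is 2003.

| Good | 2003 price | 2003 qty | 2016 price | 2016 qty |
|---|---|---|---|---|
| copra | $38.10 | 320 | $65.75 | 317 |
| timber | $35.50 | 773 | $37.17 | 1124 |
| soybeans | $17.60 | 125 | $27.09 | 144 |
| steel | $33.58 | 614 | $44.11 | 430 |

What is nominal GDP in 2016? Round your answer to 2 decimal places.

$85490.09

Nominal GDP 2016 = Σ (p_2016 × q_2016) = 65.75·317 + 37.17·1124 + 27.09·144 + 44.11·430 = 85490.09.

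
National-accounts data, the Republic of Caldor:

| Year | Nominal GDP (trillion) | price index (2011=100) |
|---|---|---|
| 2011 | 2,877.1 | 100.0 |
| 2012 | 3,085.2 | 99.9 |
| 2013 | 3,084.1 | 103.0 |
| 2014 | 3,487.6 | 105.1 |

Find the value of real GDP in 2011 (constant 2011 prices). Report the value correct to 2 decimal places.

2,877.10 trillion

Real GDP 2011 = 2877.1 / 1.000 = 2877.10.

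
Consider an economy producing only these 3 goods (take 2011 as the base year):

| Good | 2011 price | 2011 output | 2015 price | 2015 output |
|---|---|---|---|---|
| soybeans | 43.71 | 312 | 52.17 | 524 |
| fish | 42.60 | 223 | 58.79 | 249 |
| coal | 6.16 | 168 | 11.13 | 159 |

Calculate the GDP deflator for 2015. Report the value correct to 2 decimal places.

126.83

Nominal GDP 2015 = 52.17·524 + 58.79·249 + 11.13·159 = 43745.46.
Real GDP 2015 (at 2011 prices) = 43.71·524 + 42.60·249 + 6.16·159 = 34490.88.
Deflator = Nominal/Real × 100 = 43745.46/34490.88 × 100 = 126.832.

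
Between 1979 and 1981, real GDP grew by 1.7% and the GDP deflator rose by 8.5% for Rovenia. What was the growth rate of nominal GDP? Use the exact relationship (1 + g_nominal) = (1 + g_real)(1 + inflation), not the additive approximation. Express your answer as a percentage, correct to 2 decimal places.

(1 + g_nom) = (1 + g_real)(1 + π) = 1.0170 × 1.0850 = 1.10345.

10.34%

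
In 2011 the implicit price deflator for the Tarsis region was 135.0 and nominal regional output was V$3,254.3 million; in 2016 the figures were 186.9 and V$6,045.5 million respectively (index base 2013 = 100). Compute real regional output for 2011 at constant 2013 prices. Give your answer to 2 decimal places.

V$2,410.59 million

Real regional output = Nominal / (implicit price deflator/100) = 3254.3 / 1.350 = 2410.59.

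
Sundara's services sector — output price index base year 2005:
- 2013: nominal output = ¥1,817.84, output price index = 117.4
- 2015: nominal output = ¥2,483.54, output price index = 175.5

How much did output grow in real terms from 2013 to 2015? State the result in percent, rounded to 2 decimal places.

Real output 2013 = 1817.84 / 1.174 = 1548.42.
Real output 2015 = 2483.54 / 1.755 = 1415.12.
Real growth = 1415.12 / 1548.42 − 1 = -0.0861.

-8.61%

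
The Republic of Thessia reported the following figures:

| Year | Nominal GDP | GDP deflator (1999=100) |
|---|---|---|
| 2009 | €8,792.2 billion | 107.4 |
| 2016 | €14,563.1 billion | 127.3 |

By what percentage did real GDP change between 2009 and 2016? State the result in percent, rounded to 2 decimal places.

39.74%

Deflate each year: 2009 → 8792.2/1.074 = 8186.41; 2016 → 14563.1/1.273 = 11439.98.
So real GDP changed by 11439.98/8186.41 − 1 = 0.3974, i.e. 39.74%.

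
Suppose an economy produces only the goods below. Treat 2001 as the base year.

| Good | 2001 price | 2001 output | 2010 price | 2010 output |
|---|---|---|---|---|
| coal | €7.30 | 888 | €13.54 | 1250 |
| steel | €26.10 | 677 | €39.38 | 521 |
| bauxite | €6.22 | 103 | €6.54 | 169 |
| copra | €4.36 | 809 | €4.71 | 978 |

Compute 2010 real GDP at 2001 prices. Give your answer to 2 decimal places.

Real GDP 2010 = Σ (p_2001 × q_2010) = 7.30·1250 + 26.10·521 + 6.22·169 + 4.36·978 = 28038.36.

€28038.36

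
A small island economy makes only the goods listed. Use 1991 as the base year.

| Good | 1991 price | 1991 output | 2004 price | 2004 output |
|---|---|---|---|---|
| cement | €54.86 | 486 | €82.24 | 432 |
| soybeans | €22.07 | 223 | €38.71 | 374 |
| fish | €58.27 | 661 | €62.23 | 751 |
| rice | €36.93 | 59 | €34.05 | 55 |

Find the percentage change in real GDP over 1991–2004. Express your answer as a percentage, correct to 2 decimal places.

Real GDP 1991 = Nominal GDP 1991 = 54.86·486 + 22.07·223 + 58.27·661 + 36.93·59 = 72278.91.
Real GDP 2004 (at 1991 prices) = 54.86·432 + 22.07·374 + 58.27·751 + 36.93·55 = 77745.62.
Real growth = 77745.62/72278.91 − 1 = 0.0756.

7.56%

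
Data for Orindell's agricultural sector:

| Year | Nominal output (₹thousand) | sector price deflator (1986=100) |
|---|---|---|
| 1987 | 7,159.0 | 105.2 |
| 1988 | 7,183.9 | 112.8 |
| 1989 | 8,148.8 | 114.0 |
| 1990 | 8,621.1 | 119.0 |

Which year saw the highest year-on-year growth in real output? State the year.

1989

1988: real = 7183.9/1.128 = 6368.71; growth vs 1987 (6805.13) = -6.41%.
1989: real = 8148.8/1.140 = 7148.07; growth vs 1988 (6368.71) = 12.24%.
1990: real = 8621.1/1.190 = 7244.62; growth vs 1989 (7148.07) = 1.35%.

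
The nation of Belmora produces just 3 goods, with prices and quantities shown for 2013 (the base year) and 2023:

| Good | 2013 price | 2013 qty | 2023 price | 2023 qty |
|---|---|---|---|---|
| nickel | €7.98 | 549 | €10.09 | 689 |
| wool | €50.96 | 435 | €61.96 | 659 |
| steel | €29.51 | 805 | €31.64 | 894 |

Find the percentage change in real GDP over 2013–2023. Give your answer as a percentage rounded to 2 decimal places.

30.13%

Real GDP 2013 = Nominal GDP 2013 = 7.98·549 + 50.96·435 + 29.51·805 = 50304.17.
Real GDP 2023 (at 2013 prices) = 7.98·689 + 50.96·659 + 29.51·894 = 65462.80.
Real growth = 65462.80/50304.17 − 1 = 0.3013.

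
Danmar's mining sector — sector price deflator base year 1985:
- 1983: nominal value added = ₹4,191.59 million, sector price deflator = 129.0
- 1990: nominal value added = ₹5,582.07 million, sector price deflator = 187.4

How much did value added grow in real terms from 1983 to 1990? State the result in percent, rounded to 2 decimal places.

Deflate each year: 1983 → 4191.59/1.290 = 3249.29; 1990 → 5582.07/1.874 = 2978.69.
So real value added changed by 2978.69/3249.29 − 1 = -0.0833, i.e. -8.33%.

-8.33%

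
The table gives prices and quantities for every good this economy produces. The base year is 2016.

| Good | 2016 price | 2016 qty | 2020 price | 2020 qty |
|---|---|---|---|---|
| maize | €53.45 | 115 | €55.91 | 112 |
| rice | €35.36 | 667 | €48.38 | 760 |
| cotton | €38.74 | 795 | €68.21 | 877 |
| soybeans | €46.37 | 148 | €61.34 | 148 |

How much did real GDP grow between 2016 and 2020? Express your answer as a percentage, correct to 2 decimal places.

9.36%

Real GDP 2016 = Nominal GDP 2016 = 53.45·115 + 35.36·667 + 38.74·795 + 46.37·148 = 67392.93.
Real GDP 2020 (at 2016 prices) = 53.45·112 + 35.36·760 + 38.74·877 + 46.37·148 = 73697.74.
Real growth = 73697.74/67392.93 − 1 = 0.0936.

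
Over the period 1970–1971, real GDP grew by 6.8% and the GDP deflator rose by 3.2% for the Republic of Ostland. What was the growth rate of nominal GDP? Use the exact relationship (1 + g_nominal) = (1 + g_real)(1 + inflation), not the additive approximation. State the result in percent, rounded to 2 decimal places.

10.22%

(1 + g_nom) = (1 + g_real)(1 + π) = 1.0680 × 1.0320 = 1.10218.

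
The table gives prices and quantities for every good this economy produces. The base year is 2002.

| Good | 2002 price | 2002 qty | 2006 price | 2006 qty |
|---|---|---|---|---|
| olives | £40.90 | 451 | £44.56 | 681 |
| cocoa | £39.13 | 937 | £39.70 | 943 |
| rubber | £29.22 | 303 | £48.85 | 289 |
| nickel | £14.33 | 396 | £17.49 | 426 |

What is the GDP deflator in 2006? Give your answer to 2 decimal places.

Nominal GDP 2006 = 44.56·681 + 39.70·943 + 48.85·289 + 17.49·426 = 89350.85.
Real GDP 2006 (at 2002 prices) = 40.90·681 + 39.13·943 + 29.22·289 + 14.33·426 = 79301.65.
Deflator = Nominal/Real × 100 = 89350.85/79301.65 × 100 = 112.672.

112.67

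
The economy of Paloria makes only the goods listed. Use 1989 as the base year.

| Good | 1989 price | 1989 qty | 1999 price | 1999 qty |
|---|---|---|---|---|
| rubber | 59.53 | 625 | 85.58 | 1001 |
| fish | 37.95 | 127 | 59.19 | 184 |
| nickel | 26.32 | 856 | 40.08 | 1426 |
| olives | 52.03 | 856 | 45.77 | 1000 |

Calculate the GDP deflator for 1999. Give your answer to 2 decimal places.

Nominal GDP 1999 = 85.58·1001 + 59.19·184 + 40.08·1426 + 45.77·1000 = 199480.62.
Real GDP 1999 (at 1989 prices) = 59.53·1001 + 37.95·184 + 26.32·1426 + 52.03·1000 = 156134.65.
Deflator = Nominal/Real × 100 = 199480.62/156134.65 × 100 = 127.762.

127.76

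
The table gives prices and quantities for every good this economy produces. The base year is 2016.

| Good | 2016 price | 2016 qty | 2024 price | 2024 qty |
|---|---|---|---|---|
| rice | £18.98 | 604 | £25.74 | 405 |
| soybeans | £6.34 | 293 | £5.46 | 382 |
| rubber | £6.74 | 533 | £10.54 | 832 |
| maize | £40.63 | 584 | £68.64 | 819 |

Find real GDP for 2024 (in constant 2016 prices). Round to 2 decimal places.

£48992.43

Real GDP 2024 = Σ (p_2016 × q_2024) = 18.98·405 + 6.34·382 + 6.74·832 + 40.63·819 = 48992.43.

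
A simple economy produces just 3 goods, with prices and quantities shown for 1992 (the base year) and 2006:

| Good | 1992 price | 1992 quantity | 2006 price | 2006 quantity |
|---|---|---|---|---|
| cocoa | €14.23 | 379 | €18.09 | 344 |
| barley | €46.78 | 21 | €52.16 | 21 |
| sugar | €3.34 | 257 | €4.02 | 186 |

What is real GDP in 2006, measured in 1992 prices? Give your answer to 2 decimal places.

Real GDP 2006 = Σ (p_1992 × q_2006) = 14.23·344 + 46.78·21 + 3.34·186 = 6498.74.

€6498.74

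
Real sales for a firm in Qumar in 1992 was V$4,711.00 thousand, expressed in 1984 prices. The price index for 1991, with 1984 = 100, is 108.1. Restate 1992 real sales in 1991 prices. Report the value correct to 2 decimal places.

Real sales in 1991 prices = Real sales in 1984 prices × (P_1991/P_1984) = 4711.00 × 1.081 = 5092.59.

V$5,092.59 thousand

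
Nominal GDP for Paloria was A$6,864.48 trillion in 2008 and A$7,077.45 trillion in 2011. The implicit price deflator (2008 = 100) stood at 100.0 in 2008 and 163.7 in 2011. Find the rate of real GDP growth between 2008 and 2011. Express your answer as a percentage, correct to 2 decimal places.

-37.02%

Deflate each year: 2008 → 6864.48/1.000 = 6864.48; 2011 → 7077.45/1.637 = 4323.43.
So real GDP changed by 4323.43/6864.48 − 1 = -0.3702, i.e. -37.02%.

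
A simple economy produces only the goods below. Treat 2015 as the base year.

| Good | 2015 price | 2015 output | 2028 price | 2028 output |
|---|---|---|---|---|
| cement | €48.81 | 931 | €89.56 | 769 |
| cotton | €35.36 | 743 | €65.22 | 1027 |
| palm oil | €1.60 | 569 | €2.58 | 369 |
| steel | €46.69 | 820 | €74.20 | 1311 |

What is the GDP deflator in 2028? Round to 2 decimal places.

172.56

Nominal GDP 2028 = 89.56·769 + 65.22·1027 + 2.58·369 + 74.20·1311 = 234080.80.
Real GDP 2028 (at 2015 prices) = 48.81·769 + 35.36·1027 + 1.60·369 + 46.69·1311 = 135650.60.
Deflator = Nominal/Real × 100 = 234080.80/135650.60 × 100 = 172.562.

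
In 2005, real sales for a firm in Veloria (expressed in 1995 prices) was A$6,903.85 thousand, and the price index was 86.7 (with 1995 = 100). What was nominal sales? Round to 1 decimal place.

A$5,985.6 thousand

Nominal sales = Real × (price index/100) = 6903.85 × 0.867 = 5985.64.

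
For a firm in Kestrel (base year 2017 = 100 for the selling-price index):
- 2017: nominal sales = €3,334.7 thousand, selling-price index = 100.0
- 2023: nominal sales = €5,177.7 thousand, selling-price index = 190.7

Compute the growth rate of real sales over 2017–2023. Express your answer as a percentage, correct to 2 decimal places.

Deflate each year: 2017 → 3334.7/1.000 = 3334.70; 2023 → 5177.7/1.907 = 2715.10.
So real sales changed by 2715.10/3334.70 − 1 = -0.1858, i.e. -18.58%.

-18.58%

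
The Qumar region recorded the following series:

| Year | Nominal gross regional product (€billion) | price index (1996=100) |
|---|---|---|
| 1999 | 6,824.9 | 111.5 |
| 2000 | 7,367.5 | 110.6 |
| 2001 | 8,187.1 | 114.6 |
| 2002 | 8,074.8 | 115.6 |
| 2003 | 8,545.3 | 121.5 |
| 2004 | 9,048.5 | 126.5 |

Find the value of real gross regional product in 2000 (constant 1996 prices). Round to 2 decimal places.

€6,661.39 billion

Real gross regional product 2000 = 7367.5 / 1.106 = 6661.39.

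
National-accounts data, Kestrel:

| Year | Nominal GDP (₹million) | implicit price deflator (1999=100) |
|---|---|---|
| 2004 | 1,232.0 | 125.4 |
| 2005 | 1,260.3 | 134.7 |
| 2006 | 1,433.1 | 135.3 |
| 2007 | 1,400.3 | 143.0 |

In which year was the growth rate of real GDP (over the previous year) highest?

2006

2005: real = 1260.3/1.347 = 935.63; growth vs 2004 (982.46) = -4.77%.
2006: real = 1433.1/1.353 = 1059.20; growth vs 2005 (935.63) = 13.21%.
2007: real = 1400.3/1.430 = 979.23; growth vs 2006 (1059.20) = -7.55%.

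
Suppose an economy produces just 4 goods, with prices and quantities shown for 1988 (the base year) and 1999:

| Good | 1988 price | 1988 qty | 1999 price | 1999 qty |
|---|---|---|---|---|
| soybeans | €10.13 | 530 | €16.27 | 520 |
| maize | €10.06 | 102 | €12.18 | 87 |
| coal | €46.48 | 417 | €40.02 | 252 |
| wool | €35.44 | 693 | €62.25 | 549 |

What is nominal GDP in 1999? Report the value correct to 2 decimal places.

€53780.35

Nominal GDP 1999 = Σ (p_1999 × q_1999) = 16.27·520 + 12.18·87 + 40.02·252 + 62.25·549 = 53780.35.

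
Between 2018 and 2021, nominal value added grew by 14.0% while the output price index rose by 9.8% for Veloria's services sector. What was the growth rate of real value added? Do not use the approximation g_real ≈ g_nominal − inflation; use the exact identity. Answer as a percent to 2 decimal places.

(1 + g_nom) = (1 + g_real)(1 + π), so g_real = 1.1400 / 1.0980 − 1 = 0.03825.

3.83%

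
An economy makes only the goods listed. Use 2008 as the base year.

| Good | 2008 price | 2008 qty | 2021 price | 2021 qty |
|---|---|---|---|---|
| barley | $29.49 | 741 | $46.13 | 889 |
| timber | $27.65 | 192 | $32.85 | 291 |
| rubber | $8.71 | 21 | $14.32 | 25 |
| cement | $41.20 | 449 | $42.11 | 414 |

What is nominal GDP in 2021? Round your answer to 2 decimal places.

$68360.46

Nominal GDP 2021 = Σ (p_2021 × q_2021) = 46.13·889 + 32.85·291 + 14.32·25 + 42.11·414 = 68360.46.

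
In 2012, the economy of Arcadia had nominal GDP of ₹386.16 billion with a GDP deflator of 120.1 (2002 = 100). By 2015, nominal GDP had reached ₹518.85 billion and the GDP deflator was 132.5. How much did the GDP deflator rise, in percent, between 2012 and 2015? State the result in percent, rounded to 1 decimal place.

10.3%

Price-level change = 132.5 / 120.1 − 1 = 0.1032.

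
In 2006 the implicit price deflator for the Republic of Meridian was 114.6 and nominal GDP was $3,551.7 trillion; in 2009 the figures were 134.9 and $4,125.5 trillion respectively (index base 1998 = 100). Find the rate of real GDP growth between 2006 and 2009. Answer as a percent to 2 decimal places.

-1.32%

Real GDP 2006 = 3551.7 / 1.146 = 3099.21.
Real GDP 2009 = 4125.5 / 1.349 = 3058.19.
Real growth = 3058.19 / 3099.21 − 1 = -0.0132.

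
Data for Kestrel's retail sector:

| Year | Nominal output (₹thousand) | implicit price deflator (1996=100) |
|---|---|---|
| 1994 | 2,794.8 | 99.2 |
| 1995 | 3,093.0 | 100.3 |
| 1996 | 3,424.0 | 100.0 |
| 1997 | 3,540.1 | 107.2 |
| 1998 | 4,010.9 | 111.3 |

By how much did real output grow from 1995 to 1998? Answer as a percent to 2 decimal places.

16.86%

Real output 1995 = 3093.0/1.003 = 3083.75.
Real output 1998 = 4010.9/1.113 = 3603.68.
Change = 3603.68/3083.75 − 1 = 0.1686.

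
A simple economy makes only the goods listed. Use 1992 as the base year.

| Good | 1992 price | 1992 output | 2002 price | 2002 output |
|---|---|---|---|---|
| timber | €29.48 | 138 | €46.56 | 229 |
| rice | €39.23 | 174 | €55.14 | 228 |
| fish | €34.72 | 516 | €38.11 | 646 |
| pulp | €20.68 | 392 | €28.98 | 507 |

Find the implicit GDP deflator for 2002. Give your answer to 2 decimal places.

128.67

Nominal GDP 2002 = 46.56·229 + 55.14·228 + 38.11·646 + 28.98·507 = 62546.08.
Real GDP 2002 (at 1992 prices) = 29.48·229 + 39.23·228 + 34.72·646 + 20.68·507 = 48609.24.
Deflator = Nominal/Real × 100 = 62546.08/48609.24 × 100 = 128.671.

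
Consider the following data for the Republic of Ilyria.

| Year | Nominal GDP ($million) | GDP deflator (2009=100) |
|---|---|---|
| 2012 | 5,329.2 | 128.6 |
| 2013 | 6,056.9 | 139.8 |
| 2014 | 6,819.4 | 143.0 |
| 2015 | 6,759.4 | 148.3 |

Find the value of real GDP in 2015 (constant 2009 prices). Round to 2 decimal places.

$4,557.92 million

Real GDP 2015 = 6759.4 / 1.483 = 4557.92.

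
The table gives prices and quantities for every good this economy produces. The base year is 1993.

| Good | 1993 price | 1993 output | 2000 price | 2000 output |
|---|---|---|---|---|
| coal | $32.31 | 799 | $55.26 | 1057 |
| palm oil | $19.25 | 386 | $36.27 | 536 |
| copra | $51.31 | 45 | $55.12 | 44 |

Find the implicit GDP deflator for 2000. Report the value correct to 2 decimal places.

Nominal GDP 2000 = 55.26·1057 + 36.27·536 + 55.12·44 = 80275.82.
Real GDP 2000 (at 1993 prices) = 32.31·1057 + 19.25·536 + 51.31·44 = 46727.31.
Deflator = Nominal/Real × 100 = 80275.82/46727.31 × 100 = 171.796.

171.80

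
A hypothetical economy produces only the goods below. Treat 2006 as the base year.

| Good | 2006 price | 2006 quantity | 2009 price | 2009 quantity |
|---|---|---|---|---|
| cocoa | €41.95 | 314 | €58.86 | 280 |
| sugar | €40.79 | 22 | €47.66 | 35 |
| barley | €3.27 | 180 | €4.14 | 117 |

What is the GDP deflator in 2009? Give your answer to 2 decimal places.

137.45

Nominal GDP 2009 = 58.86·280 + 47.66·35 + 4.14·117 = 18633.28.
Real GDP 2009 (at 2006 prices) = 41.95·280 + 40.79·35 + 3.27·117 = 13556.24.
Deflator = Nominal/Real × 100 = 18633.28/13556.24 × 100 = 137.452.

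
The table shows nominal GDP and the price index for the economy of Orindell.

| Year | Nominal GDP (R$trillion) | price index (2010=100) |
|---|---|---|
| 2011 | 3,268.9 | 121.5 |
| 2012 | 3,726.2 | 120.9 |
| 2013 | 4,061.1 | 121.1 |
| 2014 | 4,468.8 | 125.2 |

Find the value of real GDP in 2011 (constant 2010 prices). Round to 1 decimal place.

R$2,690.5 trillion

Real GDP 2011 = 3268.9 / 1.215 = 2690.45.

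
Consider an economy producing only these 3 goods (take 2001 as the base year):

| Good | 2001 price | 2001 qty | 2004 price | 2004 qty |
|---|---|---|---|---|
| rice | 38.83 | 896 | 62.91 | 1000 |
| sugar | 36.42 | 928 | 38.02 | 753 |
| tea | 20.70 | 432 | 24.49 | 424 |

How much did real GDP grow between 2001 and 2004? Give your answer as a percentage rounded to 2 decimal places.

Real GDP 2001 = Nominal GDP 2001 = 38.83·896 + 36.42·928 + 20.70·432 = 77531.84.
Real GDP 2004 (at 2001 prices) = 38.83·1000 + 36.42·753 + 20.70·424 = 75031.06.
Real growth = 75031.06/77531.84 − 1 = -0.0323.

-3.23%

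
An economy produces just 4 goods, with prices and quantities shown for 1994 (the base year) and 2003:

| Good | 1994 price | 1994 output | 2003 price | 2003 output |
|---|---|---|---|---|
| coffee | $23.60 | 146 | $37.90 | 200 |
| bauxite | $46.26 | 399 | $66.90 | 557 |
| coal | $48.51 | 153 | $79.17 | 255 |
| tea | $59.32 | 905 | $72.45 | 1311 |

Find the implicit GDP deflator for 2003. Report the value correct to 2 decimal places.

132.65

Nominal GDP 2003 = 37.90·200 + 66.90·557 + 79.17·255 + 72.45·1311 = 160013.60.
Real GDP 2003 (at 1994 prices) = 23.60·200 + 46.26·557 + 48.51·255 + 59.32·1311 = 120625.39.
Deflator = Nominal/Real × 100 = 160013.60/120625.39 × 100 = 132.653.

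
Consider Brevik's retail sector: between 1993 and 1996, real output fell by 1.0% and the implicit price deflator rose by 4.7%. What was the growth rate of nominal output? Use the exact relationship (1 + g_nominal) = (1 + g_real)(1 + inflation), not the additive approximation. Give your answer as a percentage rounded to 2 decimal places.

(1 + g_nom) = (1 + g_real)(1 + π) = 0.9900 × 1.0470 = 1.03653.

3.65%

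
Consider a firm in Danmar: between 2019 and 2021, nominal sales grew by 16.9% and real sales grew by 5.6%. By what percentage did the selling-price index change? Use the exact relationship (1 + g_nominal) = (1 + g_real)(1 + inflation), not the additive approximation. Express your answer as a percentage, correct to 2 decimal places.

(1 + g_nom) = (1 + g_real)(1 + π), so π = 1.1690 / 1.0560 − 1 = 0.10701.

10.70%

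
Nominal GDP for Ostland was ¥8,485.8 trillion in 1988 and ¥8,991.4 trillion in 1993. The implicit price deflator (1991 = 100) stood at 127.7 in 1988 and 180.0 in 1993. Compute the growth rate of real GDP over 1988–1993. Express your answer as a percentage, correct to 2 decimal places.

-24.83%

Deflate each year: 1988 → 8485.8/1.277 = 6645.11; 1993 → 8991.4/1.800 = 4995.22.
So real GDP changed by 4995.22/6645.11 − 1 = -0.2483, i.e. -24.83%.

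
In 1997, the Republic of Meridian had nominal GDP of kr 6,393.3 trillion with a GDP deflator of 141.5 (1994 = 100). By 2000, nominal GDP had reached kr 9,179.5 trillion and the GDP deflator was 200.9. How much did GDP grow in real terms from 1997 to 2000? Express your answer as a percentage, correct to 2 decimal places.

1.13%

Real GDP 1997 = 6393.3 / 1.415 = 4518.23.
Real GDP 2000 = 9179.5 / 2.009 = 4569.19.
Real growth = 4569.19 / 4518.23 − 1 = 0.0113.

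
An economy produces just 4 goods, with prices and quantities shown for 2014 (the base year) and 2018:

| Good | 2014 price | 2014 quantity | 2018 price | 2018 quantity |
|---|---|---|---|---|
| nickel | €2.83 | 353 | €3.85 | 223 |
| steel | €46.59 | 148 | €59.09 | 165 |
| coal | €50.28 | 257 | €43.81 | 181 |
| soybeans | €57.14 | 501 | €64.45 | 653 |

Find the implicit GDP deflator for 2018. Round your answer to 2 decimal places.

Nominal GDP 2018 = 3.85·223 + 59.09·165 + 43.81·181 + 64.45·653 = 60623.86.
Real GDP 2018 (at 2014 prices) = 2.83·223 + 46.59·165 + 50.28·181 + 57.14·653 = 54731.54.
Deflator = Nominal/Real × 100 = 60623.86/54731.54 × 100 = 110.766.

110.77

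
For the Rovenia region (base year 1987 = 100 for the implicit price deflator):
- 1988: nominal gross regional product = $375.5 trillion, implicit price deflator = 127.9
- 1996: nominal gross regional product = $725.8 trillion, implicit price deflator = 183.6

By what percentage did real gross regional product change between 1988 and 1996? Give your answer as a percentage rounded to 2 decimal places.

34.65%

Deflate each year: 1988 → 375.5/1.279 = 293.59; 1996 → 725.8/1.836 = 395.32.
So real gross regional product changed by 395.32/293.59 − 1 = 0.3465, i.e. 34.65%.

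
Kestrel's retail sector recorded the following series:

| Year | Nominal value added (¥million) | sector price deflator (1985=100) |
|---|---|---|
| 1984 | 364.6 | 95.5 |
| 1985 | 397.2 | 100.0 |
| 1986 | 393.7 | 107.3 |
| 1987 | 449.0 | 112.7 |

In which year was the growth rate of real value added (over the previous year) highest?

1987

1985: real = 397.2/1.000 = 397.20; growth vs 1984 (381.78) = 4.04%.
1986: real = 393.7/1.073 = 366.92; growth vs 1985 (397.20) = -7.62%.
1987: real = 449.0/1.127 = 398.40; growth vs 1986 (366.92) = 8.58%.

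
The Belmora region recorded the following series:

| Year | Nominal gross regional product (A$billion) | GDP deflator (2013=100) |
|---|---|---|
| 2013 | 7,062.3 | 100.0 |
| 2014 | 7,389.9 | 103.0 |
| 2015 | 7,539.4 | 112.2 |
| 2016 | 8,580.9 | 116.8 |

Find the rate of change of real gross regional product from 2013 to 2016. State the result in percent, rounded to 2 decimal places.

Real gross regional product 2013 = 7062.3/1.000 = 7062.30.
Real gross regional product 2016 = 8580.9/1.168 = 7346.66.
Change = 7346.66/7062.30 − 1 = 0.0403.

4.03%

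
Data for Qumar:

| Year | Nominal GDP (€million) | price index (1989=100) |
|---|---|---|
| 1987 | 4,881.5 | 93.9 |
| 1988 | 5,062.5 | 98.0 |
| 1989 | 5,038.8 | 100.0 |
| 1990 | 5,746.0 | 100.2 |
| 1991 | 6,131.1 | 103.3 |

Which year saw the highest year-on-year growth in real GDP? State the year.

1990

1988: real = 5062.5/0.980 = 5165.82; growth vs 1987 (5198.62) = -0.63%.
1989: real = 5038.8/1.000 = 5038.80; growth vs 1988 (5165.82) = -2.46%.
1990: real = 5746.0/1.002 = 5734.53; growth vs 1989 (5038.80) = 13.81%.
1991: real = 6131.1/1.033 = 5935.24; growth vs 1990 (5734.53) = 3.50%.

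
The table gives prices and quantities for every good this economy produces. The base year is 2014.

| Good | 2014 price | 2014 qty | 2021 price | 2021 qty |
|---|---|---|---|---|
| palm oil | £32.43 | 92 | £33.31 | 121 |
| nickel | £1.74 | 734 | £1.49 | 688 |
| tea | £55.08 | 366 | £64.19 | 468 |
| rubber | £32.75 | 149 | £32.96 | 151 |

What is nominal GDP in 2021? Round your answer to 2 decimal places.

£40073.51

Nominal GDP 2021 = Σ (p_2021 × q_2021) = 33.31·121 + 1.49·688 + 64.19·468 + 32.96·151 = 40073.51.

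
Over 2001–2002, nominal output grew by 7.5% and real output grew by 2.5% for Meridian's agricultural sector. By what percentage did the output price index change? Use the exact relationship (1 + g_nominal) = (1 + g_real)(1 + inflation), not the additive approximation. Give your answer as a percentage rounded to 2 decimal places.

4.88%

(1 + g_nom) = (1 + g_real)(1 + π), so π = 1.0750 / 1.0250 − 1 = 0.04878.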